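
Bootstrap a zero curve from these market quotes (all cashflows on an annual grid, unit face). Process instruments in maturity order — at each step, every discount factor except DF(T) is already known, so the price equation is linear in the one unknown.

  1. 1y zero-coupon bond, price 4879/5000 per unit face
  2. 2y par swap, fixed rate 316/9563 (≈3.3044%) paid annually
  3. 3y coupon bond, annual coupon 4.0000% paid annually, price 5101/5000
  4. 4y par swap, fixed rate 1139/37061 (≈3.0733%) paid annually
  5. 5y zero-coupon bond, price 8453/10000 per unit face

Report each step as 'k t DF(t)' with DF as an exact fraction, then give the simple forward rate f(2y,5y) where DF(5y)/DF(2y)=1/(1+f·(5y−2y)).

1 1 4879/5000
2 2 1171/1250
3 3 4537/5000
4 4 8861/10000
5 5 8453/10000
f(2y,5y) = ((1171/1250)/(8453/10000) − 1)/(3) = 305/8453 ≈ 3.6082%

step 1 [1y] zero: DF = P = 4879/5000 ≈ 0.975800
step 2 [2y] swap r/1=316/9563: DF=(1 − 316/9563·(0.975800))/(1+316/9563) = 1171/1250 ≈ 0.936800
step 3 [3y] bond c/1=1/25: DF=(5101/5000 − 1/25·(0.975800+0.936800))/(1+1/25) = 4537/5000 ≈ 0.907400
step 4 [4y] swap r/1=1139/37061: DF=(1 − 1139/37061·(0.975800+0.936800+0.907400))/(1+1139/37061) = 8861/10000 ≈ 0.886100
step 5 [5y] zero: DF = P = 8453/10000 ≈ 0.845300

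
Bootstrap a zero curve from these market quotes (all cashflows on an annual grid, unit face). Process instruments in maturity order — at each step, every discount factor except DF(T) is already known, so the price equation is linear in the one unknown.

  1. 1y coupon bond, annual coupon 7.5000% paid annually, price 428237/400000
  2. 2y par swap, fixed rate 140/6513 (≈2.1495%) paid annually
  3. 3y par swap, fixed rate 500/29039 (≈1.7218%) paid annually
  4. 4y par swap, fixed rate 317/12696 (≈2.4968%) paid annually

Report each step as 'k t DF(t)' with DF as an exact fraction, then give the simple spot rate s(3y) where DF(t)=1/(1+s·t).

step 1 [1y] bond c/1=3/40: DF=(428237/400000 − 3/40·(0))/(1+3/40) = 9959/10000 ≈ 0.995900
step 2 [2y] swap r/1=140/6513: DF=(1 − 140/6513·(0.995900))/(1+140/6513) = 479/500 ≈ 0.958000
step 3 [3y] swap r/1=500/29039: DF=(1 − 500/29039·(0.995900+0.958000))/(1+500/29039) = 19/20 ≈ 0.950000
step 4 [4y] swap r/1=317/12696: DF=(1 − 317/12696·(0.995900+0.958000+0.950000))/(1+317/12696) = 9049/10000 ≈ 0.904900

1 1 9959/10000
2 2 479/500
3 3 19/20
4 4 9049/10000
s(3y) = (1/(19/20) − 1)/(3) = 1/57 ≈ 1.7544%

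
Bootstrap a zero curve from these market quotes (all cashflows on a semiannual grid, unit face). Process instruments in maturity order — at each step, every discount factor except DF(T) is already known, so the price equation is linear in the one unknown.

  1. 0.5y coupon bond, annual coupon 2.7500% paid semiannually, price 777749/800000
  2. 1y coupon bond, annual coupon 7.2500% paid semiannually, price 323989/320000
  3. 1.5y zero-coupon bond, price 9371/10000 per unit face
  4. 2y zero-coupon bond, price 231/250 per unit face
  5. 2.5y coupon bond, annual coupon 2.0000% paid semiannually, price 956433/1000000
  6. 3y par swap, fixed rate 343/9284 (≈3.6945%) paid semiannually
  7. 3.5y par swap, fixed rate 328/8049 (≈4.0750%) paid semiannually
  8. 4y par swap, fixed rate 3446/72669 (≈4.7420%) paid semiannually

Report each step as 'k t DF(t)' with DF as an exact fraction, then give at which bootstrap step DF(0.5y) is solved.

step 1 [0.5y] bond c/2=11/800: DF=(777749/800000 − 11/800·(0))/(1+11/800) = 959/1000 ≈ 0.959000
step 2 [1y] bond c/2=29/800: DF=(323989/320000 − 29/800·(0.959000))/(1+29/800) = 1887/2000 ≈ 0.943500
step 3 [1.5y] zero: DF = P = 9371/10000 ≈ 0.937100
step 4 [2y] zero: DF = P = 231/250 ≈ 0.924000
step 5 [2.5y] bond c/2=1/100: DF=(956433/1000000 − 1/100·(0.959000+0.943500+0.937100+0.924000))/(1+1/100) = 9097/10000 ≈ 0.909700
step 6 [3y] swap r/2=343/18568: DF=(1 − 343/18568·(0.959000+0.943500+0.937100+0.924000+0.909700))/(1+343/18568) = 8971/10000 ≈ 0.897100
step 7 [3.5y] swap r/2=164/8049: DF=(1 − 164/8049·(0.959000+0.943500+0.937100+0.924000+0.909700+0.897100))/(1+164/8049) = 543/625 ≈ 0.868800
step 8 [4y] swap r/2=1723/72669: DF=(1 − 1723/72669·(0.959000+0.943500+0.937100+0.924000+0.909700+0.897100+0.868800))/(1+1723/72669) = 8277/10000 ≈ 0.827700

1 1/2 959/1000
2 1 1887/2000
3 3/2 9371/10000
4 2 231/250
5 5/2 9097/10000
6 3 8971/10000
7 7/2 543/625
8 4 8277/10000
DF(0.5y) is solved at step 1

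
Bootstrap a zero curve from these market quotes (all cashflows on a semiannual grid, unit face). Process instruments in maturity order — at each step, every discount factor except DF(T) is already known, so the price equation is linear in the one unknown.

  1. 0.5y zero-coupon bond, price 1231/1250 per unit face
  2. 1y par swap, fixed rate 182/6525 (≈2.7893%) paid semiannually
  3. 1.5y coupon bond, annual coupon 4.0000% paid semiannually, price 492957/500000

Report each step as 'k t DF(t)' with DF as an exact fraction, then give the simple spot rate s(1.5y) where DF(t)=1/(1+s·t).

step 1 [0.5y] zero: DF = P = 1231/1250 ≈ 0.984800
step 2 [1y] swap r/2=91/6525: DF=(1 − 91/6525·(0.984800))/(1+91/6525) = 9727/10000 ≈ 0.972700
step 3 [1.5y] bond c/2=1/50: DF=(492957/500000 − 1/50·(0.984800+0.972700))/(1+1/50) = 4641/5000 ≈ 0.928200

1 1/2 1231/1250
2 1 9727/10000
3 3/2 4641/5000
s(1.5y) = (1/(4641/5000) − 1)/(3/2) = 718/13923 ≈ 5.1569%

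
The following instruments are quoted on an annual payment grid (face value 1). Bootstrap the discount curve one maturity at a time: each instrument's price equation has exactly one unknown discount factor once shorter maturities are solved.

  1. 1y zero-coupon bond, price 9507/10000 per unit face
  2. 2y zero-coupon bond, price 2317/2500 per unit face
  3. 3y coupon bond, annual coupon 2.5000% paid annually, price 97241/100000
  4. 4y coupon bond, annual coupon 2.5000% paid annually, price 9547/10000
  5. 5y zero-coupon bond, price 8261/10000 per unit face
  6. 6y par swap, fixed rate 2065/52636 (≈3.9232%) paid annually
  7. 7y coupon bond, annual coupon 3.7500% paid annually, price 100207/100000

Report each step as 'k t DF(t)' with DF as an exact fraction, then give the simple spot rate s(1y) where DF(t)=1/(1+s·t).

1 1 9507/10000
2 2 2317/2500
3 3 9029/10000
4 4 2159/2500
5 5 8261/10000
6 6 1587/2000
7 7 1939/2500
s(1y) = (1/(9507/10000) − 1)/(1) = 493/9507 ≈ 5.1857%

step 1 [1y] zero: DF = P = 9507/10000 ≈ 0.950700
step 2 [2y] zero: DF = P = 2317/2500 ≈ 0.926800
step 3 [3y] bond c/1=1/40: DF=(97241/100000 − 1/40·(0.950700+0.926800))/(1+1/40) = 9029/10000 ≈ 0.902900
step 4 [4y] bond c/1=1/40: DF=(9547/10000 − 1/40·(0.950700+0.926800+0.902900))/(1+1/40) = 2159/2500 ≈ 0.863600
step 5 [5y] zero: DF = P = 8261/10000 ≈ 0.826100
step 6 [6y] swap r/1=2065/52636: DF=(1 − 2065/52636·(0.950700+0.926800+0.902900+0.863600+0.826100))/(1+2065/52636) = 1587/2000 ≈ 0.793500
step 7 [7y] bond c/1=3/80: DF=(100207/100000 − 3/80·(0.950700+0.926800+0.902900+0.863600+0.826100+0.793500))/(1+3/80) = 1939/2500 ≈ 0.775600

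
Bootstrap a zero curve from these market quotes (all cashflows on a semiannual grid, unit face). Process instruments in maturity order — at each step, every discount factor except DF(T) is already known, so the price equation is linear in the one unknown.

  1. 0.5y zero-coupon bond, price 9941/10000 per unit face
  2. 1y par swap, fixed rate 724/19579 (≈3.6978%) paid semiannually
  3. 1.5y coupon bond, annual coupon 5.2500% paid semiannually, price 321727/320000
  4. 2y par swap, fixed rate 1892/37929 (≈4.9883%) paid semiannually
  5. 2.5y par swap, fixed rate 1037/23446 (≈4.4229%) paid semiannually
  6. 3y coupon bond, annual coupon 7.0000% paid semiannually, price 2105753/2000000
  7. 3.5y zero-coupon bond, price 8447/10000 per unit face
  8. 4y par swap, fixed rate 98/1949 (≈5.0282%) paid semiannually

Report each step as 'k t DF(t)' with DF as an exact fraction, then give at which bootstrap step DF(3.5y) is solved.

step 1 [0.5y] zero: DF = P = 9941/10000 ≈ 0.994100
step 2 [1y] swap r/2=362/19579: DF=(1 − 362/19579·(0.994100))/(1+362/19579) = 4819/5000 ≈ 0.963800
step 3 [1.5y] bond c/2=21/800: DF=(321727/320000 − 21/800·(0.994100+0.963800))/(1+21/800) = 581/625 ≈ 0.929600
step 4 [2y] swap r/2=946/37929: DF=(1 − 946/37929·(0.994100+0.963800+0.929600))/(1+946/37929) = 4527/5000 ≈ 0.905400
step 5 [2.5y] swap r/2=1037/46892: DF=(1 − 1037/46892·(0.994100+0.963800+0.929600+0.905400))/(1+1037/46892) = 8963/10000 ≈ 0.896300
step 6 [3y] bond c/2=7/200: DF=(2105753/2000000 − 7/200·(0.994100+0.963800+0.929600+0.905400+0.896300))/(1+7/200) = 8587/10000 ≈ 0.858700
step 7 [3.5y] zero: DF = P = 8447/10000 ≈ 0.844700
step 8 [4y] swap r/2=49/1949: DF=(1 − 49/1949·(0.994100+0.963800+0.929600+0.905400+0.896300+0.858700+0.844700))/(1+49/1949) = 8187/10000 ≈ 0.818700

1 1/2 9941/10000
2 1 4819/5000
3 3/2 581/625
4 2 4527/5000
5 5/2 8963/10000
6 3 8587/10000
7 7/2 8447/10000
8 4 8187/10000
DF(3.5y) is solved at step 7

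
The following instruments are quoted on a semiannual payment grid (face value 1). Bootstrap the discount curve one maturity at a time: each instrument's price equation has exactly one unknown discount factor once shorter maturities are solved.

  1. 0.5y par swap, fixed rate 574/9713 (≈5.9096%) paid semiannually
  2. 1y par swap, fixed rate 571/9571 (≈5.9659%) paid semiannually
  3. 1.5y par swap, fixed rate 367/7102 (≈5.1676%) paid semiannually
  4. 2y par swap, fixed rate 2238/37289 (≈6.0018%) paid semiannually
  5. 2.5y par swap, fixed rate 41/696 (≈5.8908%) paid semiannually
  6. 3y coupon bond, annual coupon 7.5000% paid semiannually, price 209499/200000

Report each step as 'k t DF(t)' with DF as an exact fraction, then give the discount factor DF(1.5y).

step 1 [0.5y] swap r/2=287/9713: DF=(1 − 287/9713·(0))/(1+287/9713) = 9713/10000 ≈ 0.971300
step 2 [1y] swap r/2=571/19142: DF=(1 − 571/19142·(0.971300))/(1+571/19142) = 9429/10000 ≈ 0.942900
step 3 [1.5y] swap r/2=367/14204: DF=(1 − 367/14204·(0.971300+0.942900))/(1+367/14204) = 4633/5000 ≈ 0.926600
step 4 [2y] swap r/2=1119/37289: DF=(1 − 1119/37289·(0.971300+0.942900+0.926600))/(1+1119/37289) = 8881/10000 ≈ 0.888100
step 5 [2.5y] swap r/2=41/1392: DF=(1 − 41/1392·(0.971300+0.942900+0.926600+0.888100))/(1+41/1392) = 8647/10000 ≈ 0.864700
step 6 [3y] bond c/2=3/80: DF=(209499/200000 − 3/80·(0.971300+0.942900+0.926600+0.888100+0.864700))/(1+3/80) = 2109/2500 ≈ 0.843600

1 1/2 9713/10000
2 1 9429/10000
3 3/2 4633/5000
4 2 8881/10000
5 5/2 8647/10000
6 3 2109/2500
DF(1.5y) = 4633/5000 ≈ 0.926600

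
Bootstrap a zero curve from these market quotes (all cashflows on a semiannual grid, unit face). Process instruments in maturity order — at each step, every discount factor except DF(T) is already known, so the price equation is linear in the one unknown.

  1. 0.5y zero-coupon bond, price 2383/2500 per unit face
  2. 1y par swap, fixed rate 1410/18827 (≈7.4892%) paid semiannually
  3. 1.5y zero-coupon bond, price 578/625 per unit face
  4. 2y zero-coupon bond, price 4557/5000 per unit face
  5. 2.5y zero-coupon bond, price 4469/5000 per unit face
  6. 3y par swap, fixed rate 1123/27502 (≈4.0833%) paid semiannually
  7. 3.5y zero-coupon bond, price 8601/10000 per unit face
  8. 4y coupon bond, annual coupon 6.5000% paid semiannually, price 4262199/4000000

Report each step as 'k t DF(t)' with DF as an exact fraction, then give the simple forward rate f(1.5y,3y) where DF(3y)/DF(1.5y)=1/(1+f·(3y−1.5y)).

1 1/2 2383/2500
2 1 1859/2000
3 3/2 578/625
4 2 4557/5000
5 5/2 4469/5000
6 3 8877/10000
7 7/2 8601/10000
8 4 4159/5000
f(1.5y,3y) = ((578/625)/(8877/10000) − 1)/(3/2) = 742/26631 ≈ 2.7862%

step 1 [0.5y] zero: DF = P = 2383/2500 ≈ 0.953200
step 2 [1y] swap r/2=705/18827: DF=(1 − 705/18827·(0.953200))/(1+705/18827) = 1859/2000 ≈ 0.929500
step 3 [1.5y] zero: DF = P = 578/625 ≈ 0.924800
step 4 [2y] zero: DF = P = 4557/5000 ≈ 0.911400
step 5 [2.5y] zero: DF = P = 4469/5000 ≈ 0.893800
step 6 [3y] swap r/2=1123/55004: DF=(1 − 1123/55004·(0.953200+0.929500+0.924800+0.911400+0.893800))/(1+1123/55004) = 8877/10000 ≈ 0.887700
step 7 [3.5y] zero: DF = P = 8601/10000 ≈ 0.860100
step 8 [4y] bond c/2=13/400: DF=(4262199/4000000 − 13/400·(0.953200+0.929500+0.924800+0.911400+0.893800+0.887700+0.860100))/(1+13/400) = 4159/5000 ≈ 0.831800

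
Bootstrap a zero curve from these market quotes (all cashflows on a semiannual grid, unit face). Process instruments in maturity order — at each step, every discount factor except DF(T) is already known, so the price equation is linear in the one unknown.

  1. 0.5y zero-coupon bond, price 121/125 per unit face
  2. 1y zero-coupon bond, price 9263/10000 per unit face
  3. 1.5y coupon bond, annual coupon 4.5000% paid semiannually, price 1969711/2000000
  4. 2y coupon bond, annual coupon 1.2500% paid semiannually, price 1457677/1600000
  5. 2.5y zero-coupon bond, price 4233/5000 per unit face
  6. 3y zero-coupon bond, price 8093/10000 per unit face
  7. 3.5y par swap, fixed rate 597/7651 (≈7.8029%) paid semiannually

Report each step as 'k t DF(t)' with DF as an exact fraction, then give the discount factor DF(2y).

step 1 [0.5y] zero: DF = P = 121/125 ≈ 0.968000
step 2 [1y] zero: DF = P = 9263/10000 ≈ 0.926300
step 3 [1.5y] bond c/2=9/400: DF=(1969711/2000000 − 9/400·(0.968000+0.926300))/(1+9/400) = 1843/2000 ≈ 0.921500
step 4 [2y] bond c/2=1/160: DF=(1457677/1600000 − 1/160·(0.968000+0.926300+0.921500))/(1+1/160) = 8879/10000 ≈ 0.887900
step 5 [2.5y] zero: DF = P = 4233/5000 ≈ 0.846600
step 6 [3y] zero: DF = P = 8093/10000 ≈ 0.809300
step 7 [3.5y] swap r/2=597/15302: DF=(1 − 597/15302·(0.968000+0.926300+0.921500+0.887900+0.846600+0.809300))/(1+597/15302) = 1903/2500 ≈ 0.761200

1 1/2 121/125
2 1 9263/10000
3 3/2 1843/2000
4 2 8879/10000
5 5/2 4233/5000
6 3 8093/10000
7 7/2 1903/2500
DF(2y) = 8879/10000 ≈ 0.887900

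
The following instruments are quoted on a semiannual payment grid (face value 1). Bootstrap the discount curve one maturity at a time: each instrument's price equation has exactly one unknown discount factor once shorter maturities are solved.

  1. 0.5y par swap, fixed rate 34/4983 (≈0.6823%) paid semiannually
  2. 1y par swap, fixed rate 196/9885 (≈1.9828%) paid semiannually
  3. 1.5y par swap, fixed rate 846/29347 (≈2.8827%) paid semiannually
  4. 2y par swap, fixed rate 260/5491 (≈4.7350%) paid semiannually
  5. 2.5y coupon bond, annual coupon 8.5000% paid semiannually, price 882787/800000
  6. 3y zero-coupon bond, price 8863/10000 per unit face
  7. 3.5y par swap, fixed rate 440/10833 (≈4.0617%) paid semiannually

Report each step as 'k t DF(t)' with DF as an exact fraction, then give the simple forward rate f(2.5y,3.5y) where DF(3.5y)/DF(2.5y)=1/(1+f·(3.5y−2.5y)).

step 1 [0.5y] swap r/2=17/4983: DF=(1 − 17/4983·(0))/(1+17/4983) = 4983/5000 ≈ 0.996600
step 2 [1y] swap r/2=98/9885: DF=(1 − 98/9885·(0.996600))/(1+98/9885) = 2451/2500 ≈ 0.980400
step 3 [1.5y] swap r/2=423/29347: DF=(1 − 423/29347·(0.996600+0.980400))/(1+423/29347) = 9577/10000 ≈ 0.957700
step 4 [2y] swap r/2=130/5491: DF=(1 − 130/5491·(0.996600+0.980400+0.957700))/(1+130/5491) = 909/1000 ≈ 0.909000
step 5 [2.5y] bond c/2=17/400: DF=(882787/800000 − 17/400·(0.996600+0.980400+0.957700+0.909000))/(1+17/400) = 4509/5000 ≈ 0.901800
step 6 [3y] zero: DF = P = 8863/10000 ≈ 0.886300
step 7 [3.5y] swap r/2=220/10833: DF=(1 − 220/10833·(0.996600+0.980400+0.957700+0.909000+0.901800+0.886300))/(1+220/10833) = 217/250 ≈ 0.868000

1 1/2 4983/5000
2 1 2451/2500
3 3/2 9577/10000
4 2 909/1000
5 5/2 4509/5000
6 3 8863/10000
7 7/2 217/250
f(2.5y,3.5y) = ((4509/5000)/(217/250) − 1)/(1) = 169/4340 ≈ 3.8940%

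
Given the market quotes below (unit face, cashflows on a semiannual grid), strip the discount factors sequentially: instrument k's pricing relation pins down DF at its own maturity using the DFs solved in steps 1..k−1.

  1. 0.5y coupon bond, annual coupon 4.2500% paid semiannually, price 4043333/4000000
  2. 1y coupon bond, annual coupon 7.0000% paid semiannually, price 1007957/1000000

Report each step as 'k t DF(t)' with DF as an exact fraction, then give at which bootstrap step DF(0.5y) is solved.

step 1 [0.5y] bond c/2=17/800: DF=(4043333/4000000 − 17/800·(0))/(1+17/800) = 4949/5000 ≈ 0.989800
step 2 [1y] bond c/2=7/200: DF=(1007957/1000000 − 7/200·(0.989800))/(1+7/200) = 2351/2500 ≈ 0.940400

1 1/2 4949/5000
2 1 2351/2500
DF(0.5y) is solved at step 1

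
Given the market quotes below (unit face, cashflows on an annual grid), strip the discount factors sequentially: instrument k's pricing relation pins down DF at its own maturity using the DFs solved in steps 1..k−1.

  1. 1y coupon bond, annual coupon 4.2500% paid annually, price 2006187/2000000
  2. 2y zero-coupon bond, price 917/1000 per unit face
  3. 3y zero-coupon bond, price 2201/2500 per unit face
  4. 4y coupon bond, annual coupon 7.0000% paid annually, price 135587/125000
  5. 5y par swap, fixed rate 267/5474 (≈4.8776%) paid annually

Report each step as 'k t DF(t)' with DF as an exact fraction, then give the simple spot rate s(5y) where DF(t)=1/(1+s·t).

step 1 [1y] bond c/1=17/400: DF=(2006187/2000000 − 17/400·(0))/(1+17/400) = 4811/5000 ≈ 0.962200
step 2 [2y] zero: DF = P = 917/1000 ≈ 0.917000
step 3 [3y] zero: DF = P = 2201/2500 ≈ 0.880400
step 4 [4y] bond c/1=7/100: DF=(135587/125000 − 7/100·(0.962200+0.917000+0.880400))/(1+7/100) = 2083/2500 ≈ 0.833200
step 5 [5y] swap r/1=267/5474: DF=(1 − 267/5474·(0.962200+0.917000+0.880400+0.833200))/(1+267/5474) = 983/1250 ≈ 0.786400

1 1 4811/5000
2 2 917/1000
3 3 2201/2500
4 4 2083/2500
5 5 983/1250
s(5y) = (1/(983/1250) − 1)/(5) = 267/4915 ≈ 5.4323%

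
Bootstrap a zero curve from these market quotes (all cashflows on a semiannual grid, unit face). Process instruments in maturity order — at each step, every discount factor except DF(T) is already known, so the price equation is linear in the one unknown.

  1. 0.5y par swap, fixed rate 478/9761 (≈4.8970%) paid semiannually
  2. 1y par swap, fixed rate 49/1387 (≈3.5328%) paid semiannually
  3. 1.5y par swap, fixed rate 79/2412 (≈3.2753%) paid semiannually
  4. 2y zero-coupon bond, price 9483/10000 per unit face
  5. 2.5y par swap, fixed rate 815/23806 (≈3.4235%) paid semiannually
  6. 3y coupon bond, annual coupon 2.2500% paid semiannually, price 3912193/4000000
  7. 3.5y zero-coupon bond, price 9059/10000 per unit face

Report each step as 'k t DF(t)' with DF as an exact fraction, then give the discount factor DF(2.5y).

1 1/2 9761/10000
2 1 9657/10000
3 3/2 4763/5000
4 2 9483/10000
5 5/2 1837/2000
6 3 4571/5000
7 7/2 9059/10000
DF(2.5y) = 1837/2000 ≈ 0.918500

step 1 [0.5y] swap r/2=239/9761: DF=(1 − 239/9761·(0))/(1+239/9761) = 9761/10000 ≈ 0.976100
step 2 [1y] swap r/2=49/2774: DF=(1 − 49/2774·(0.976100))/(1+49/2774) = 9657/10000 ≈ 0.965700
step 3 [1.5y] swap r/2=79/4824: DF=(1 − 79/4824·(0.976100+0.965700))/(1+79/4824) = 4763/5000 ≈ 0.952600
step 4 [2y] zero: DF = P = 9483/10000 ≈ 0.948300
step 5 [2.5y] swap r/2=815/47612: DF=(1 − 815/47612·(0.976100+0.965700+0.952600+0.948300))/(1+815/47612) = 1837/2000 ≈ 0.918500
step 6 [3y] bond c/2=9/800: DF=(3912193/4000000 − 9/800·(0.976100+0.965700+0.952600+0.948300+0.918500))/(1+9/800) = 4571/5000 ≈ 0.914200
step 7 [3.5y] zero: DF = P = 9059/10000 ≈ 0.905900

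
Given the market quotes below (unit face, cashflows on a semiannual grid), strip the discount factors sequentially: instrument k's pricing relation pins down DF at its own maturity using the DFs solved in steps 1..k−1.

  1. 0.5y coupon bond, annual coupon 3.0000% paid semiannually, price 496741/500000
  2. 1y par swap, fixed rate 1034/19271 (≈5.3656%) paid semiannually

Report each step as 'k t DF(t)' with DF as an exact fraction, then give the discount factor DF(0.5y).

step 1 [0.5y] bond c/2=3/200: DF=(496741/500000 − 3/200·(0))/(1+3/200) = 2447/2500 ≈ 0.978800
step 2 [1y] swap r/2=517/19271: DF=(1 − 517/19271·(0.978800))/(1+517/19271) = 9483/10000 ≈ 0.948300

1 1/2 2447/2500
2 1 9483/10000
DF(0.5y) = 2447/2500 ≈ 0.978800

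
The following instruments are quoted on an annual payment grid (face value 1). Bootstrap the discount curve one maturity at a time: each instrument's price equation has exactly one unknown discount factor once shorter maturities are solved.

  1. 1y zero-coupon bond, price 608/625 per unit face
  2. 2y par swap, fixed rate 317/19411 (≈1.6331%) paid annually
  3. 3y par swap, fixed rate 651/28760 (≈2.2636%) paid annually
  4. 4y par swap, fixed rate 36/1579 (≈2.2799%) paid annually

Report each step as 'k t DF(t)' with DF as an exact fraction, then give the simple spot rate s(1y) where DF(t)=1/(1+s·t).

step 1 [1y] zero: DF = P = 608/625 ≈ 0.972800
step 2 [2y] swap r/1=317/19411: DF=(1 − 317/19411·(0.972800))/(1+317/19411) = 9683/10000 ≈ 0.968300
step 3 [3y] swap r/1=651/28760: DF=(1 − 651/28760·(0.972800+0.968300))/(1+651/28760) = 9349/10000 ≈ 0.934900
step 4 [4y] swap r/1=36/1579: DF=(1 − 36/1579·(0.972800+0.968300+0.934900))/(1+36/1579) = 571/625 ≈ 0.913600

1 1 608/625
2 2 9683/10000
3 3 9349/10000
4 4 571/625
s(1y) = (1/(608/625) − 1)/(1) = 17/608 ≈ 2.7961%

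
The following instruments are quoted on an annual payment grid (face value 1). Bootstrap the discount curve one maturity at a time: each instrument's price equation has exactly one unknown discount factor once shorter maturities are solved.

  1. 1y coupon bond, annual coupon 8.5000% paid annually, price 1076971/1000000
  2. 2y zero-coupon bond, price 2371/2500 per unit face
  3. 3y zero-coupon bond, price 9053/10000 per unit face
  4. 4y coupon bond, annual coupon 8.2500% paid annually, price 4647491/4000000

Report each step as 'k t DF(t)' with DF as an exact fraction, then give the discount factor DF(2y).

1 1 4963/5000
2 2 2371/2500
3 3 9053/10000
4 4 2141/2500
DF(2y) = 2371/2500 ≈ 0.948400

step 1 [1y] bond c/1=17/200: DF=(1076971/1000000 − 17/200·(0))/(1+17/200) = 4963/5000 ≈ 0.992600
step 2 [2y] zero: DF = P = 2371/2500 ≈ 0.948400
step 3 [3y] zero: DF = P = 9053/10000 ≈ 0.905300
step 4 [4y] bond c/1=33/400: DF=(4647491/4000000 − 33/400·(0.992600+0.948400+0.905300))/(1+33/400) = 2141/2500 ≈ 0.856400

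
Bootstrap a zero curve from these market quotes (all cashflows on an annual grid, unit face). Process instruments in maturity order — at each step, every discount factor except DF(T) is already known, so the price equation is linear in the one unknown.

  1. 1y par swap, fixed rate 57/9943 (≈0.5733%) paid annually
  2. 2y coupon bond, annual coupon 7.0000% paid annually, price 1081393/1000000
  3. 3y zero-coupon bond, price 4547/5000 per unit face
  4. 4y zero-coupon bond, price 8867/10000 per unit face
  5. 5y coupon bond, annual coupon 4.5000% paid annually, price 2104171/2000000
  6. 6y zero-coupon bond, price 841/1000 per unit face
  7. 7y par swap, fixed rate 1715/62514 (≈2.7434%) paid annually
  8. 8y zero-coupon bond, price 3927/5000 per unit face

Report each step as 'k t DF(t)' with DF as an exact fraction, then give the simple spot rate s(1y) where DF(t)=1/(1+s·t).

step 1 [1y] swap r/1=57/9943: DF=(1 − 57/9943·(0))/(1+57/9943) = 9943/10000 ≈ 0.994300
step 2 [2y] bond c/1=7/100: DF=(1081393/1000000 − 7/100·(0.994300))/(1+7/100) = 591/625 ≈ 0.945600
step 3 [3y] zero: DF = P = 4547/5000 ≈ 0.909400
step 4 [4y] zero: DF = P = 8867/10000 ≈ 0.886700
step 5 [5y] bond c/1=9/200: DF=(2104171/2000000 − 9/200·(0.994300+0.945600+0.909400+0.886700))/(1+9/200) = 8459/10000 ≈ 0.845900
step 6 [6y] zero: DF = P = 841/1000 ≈ 0.841000
step 7 [7y] swap r/1=1715/62514: DF=(1 − 1715/62514·(0.994300+0.945600+0.909400+0.886700+0.845900+0.841000))/(1+1715/62514) = 1657/2000 ≈ 0.828500
step 8 [8y] zero: DF = P = 3927/5000 ≈ 0.785400

1 1 9943/10000
2 2 591/625
3 3 4547/5000
4 4 8867/10000
5 5 8459/10000
6 6 841/1000
7 7 1657/2000
8 8 3927/5000
s(1y) = (1/(9943/10000) − 1)/(1) = 57/9943 ≈ 0.5733%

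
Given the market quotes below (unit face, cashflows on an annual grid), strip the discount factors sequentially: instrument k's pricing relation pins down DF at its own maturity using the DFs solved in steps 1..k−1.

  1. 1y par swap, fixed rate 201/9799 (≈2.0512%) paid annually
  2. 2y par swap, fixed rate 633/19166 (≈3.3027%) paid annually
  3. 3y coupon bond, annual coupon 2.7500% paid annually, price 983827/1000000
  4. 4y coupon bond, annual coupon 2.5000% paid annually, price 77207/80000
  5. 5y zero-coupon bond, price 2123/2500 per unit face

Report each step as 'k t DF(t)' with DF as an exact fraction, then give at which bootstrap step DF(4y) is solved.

1 1 9799/10000
2 2 9367/10000
3 3 4531/5000
4 4 8727/10000
5 5 2123/2500
DF(4y) is solved at step 4

step 1 [1y] swap r/1=201/9799: DF=(1 − 201/9799·(0))/(1+201/9799) = 9799/10000 ≈ 0.979900
step 2 [2y] swap r/1=633/19166: DF=(1 − 633/19166·(0.979900))/(1+633/19166) = 9367/10000 ≈ 0.936700
step 3 [3y] bond c/1=11/400: DF=(983827/1000000 − 11/400·(0.979900+0.936700))/(1+11/400) = 4531/5000 ≈ 0.906200
step 4 [4y] bond c/1=1/40: DF=(77207/80000 − 1/40·(0.979900+0.936700+0.906200))/(1+1/40) = 8727/10000 ≈ 0.872700
step 5 [5y] zero: DF = P = 2123/2500 ≈ 0.849200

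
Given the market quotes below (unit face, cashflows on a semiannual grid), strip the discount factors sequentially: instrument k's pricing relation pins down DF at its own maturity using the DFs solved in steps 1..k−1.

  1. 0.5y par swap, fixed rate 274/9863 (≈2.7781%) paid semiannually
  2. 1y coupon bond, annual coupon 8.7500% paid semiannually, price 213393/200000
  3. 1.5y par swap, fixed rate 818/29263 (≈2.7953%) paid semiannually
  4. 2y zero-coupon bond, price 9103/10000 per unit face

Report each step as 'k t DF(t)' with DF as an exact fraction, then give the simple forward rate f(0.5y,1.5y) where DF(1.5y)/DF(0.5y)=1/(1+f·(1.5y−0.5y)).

1 1/2 9863/10000
2 1 9809/10000
3 3/2 9591/10000
4 2 9103/10000
f(0.5y,1.5y) = ((9863/10000)/(9591/10000) − 1)/(1) = 272/9591 ≈ 2.8360%

step 1 [0.5y] swap r/2=137/9863: DF=(1 − 137/9863·(0))/(1+137/9863) = 9863/10000 ≈ 0.986300
step 2 [1y] bond c/2=7/160: DF=(213393/200000 − 7/160·(0.986300))/(1+7/160) = 9809/10000 ≈ 0.980900
step 3 [1.5y] swap r/2=409/29263: DF=(1 − 409/29263·(0.986300+0.980900))/(1+409/29263) = 9591/10000 ≈ 0.959100
step 4 [2y] zero: DF = P = 9103/10000 ≈ 0.910300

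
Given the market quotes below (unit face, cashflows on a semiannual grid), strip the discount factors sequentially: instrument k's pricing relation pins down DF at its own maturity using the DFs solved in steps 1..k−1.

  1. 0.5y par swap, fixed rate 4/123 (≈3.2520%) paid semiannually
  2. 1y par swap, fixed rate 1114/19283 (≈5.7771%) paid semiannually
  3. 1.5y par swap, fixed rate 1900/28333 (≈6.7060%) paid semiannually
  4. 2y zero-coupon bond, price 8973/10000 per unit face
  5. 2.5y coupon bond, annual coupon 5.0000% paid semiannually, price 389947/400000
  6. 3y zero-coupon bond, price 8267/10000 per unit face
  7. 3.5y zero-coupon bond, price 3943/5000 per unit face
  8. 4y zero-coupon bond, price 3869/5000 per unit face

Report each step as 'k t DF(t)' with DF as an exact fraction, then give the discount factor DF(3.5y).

step 1 [0.5y] swap r/2=2/123: DF=(1 − 2/123·(0))/(1+2/123) = 123/125 ≈ 0.984000
step 2 [1y] swap r/2=557/19283: DF=(1 − 557/19283·(0.984000))/(1+557/19283) = 9443/10000 ≈ 0.944300
step 3 [1.5y] swap r/2=950/28333: DF=(1 − 950/28333·(0.984000+0.944300))/(1+950/28333) = 181/200 ≈ 0.905000
step 4 [2y] zero: DF = P = 8973/10000 ≈ 0.897300
step 5 [2.5y] bond c/2=1/40: DF=(389947/400000 − 1/40·(0.984000+0.944300+0.905000+0.897300))/(1+1/40) = 8601/10000 ≈ 0.860100
step 6 [3y] zero: DF = P = 8267/10000 ≈ 0.826700
step 7 [3.5y] zero: DF = P = 3943/5000 ≈ 0.788600
step 8 [4y] zero: DF = P = 3869/5000 ≈ 0.773800

1 1/2 123/125
2 1 9443/10000
3 3/2 181/200
4 2 8973/10000
5 5/2 8601/10000
6 3 8267/10000
7 7/2 3943/5000
8 4 3869/5000
DF(3.5y) = 3943/5000 ≈ 0.788600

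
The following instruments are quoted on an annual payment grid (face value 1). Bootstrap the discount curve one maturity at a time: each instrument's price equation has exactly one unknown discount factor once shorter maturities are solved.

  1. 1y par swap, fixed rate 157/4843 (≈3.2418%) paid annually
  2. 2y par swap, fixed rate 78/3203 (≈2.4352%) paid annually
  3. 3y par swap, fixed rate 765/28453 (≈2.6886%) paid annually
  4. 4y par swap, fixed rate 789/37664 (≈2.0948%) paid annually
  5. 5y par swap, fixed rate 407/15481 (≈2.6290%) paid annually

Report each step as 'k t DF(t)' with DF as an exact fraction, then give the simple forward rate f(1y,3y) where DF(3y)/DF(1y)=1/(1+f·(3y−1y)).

step 1 [1y] swap r/1=157/4843: DF=(1 − 157/4843·(0))/(1+157/4843) = 4843/5000 ≈ 0.968600
step 2 [2y] swap r/1=78/3203: DF=(1 − 78/3203·(0.968600))/(1+78/3203) = 2383/2500 ≈ 0.953200
step 3 [3y] swap r/1=765/28453: DF=(1 − 765/28453·(0.968600+0.953200))/(1+765/28453) = 1847/2000 ≈ 0.923500
step 4 [4y] swap r/1=789/37664: DF=(1 − 789/37664·(0.968600+0.953200+0.923500))/(1+789/37664) = 9211/10000 ≈ 0.921100
step 5 [5y] swap r/1=407/15481: DF=(1 − 407/15481·(0.968600+0.953200+0.923500+0.921100))/(1+407/15481) = 8779/10000 ≈ 0.877900

1 1 4843/5000
2 2 2383/2500
3 3 1847/2000
4 4 9211/10000
5 5 8779/10000
f(1y,3y) = ((4843/5000)/(1847/2000) − 1)/(2) = 451/18470 ≈ 2.4418%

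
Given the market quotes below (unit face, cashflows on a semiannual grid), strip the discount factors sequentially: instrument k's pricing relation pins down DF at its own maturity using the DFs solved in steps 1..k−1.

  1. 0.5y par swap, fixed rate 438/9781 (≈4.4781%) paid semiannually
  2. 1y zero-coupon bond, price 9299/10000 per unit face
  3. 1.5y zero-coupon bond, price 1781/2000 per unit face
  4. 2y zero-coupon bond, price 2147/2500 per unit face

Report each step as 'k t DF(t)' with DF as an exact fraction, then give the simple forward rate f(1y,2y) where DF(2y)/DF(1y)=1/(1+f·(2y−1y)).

1 1/2 9781/10000
2 1 9299/10000
3 3/2 1781/2000
4 2 2147/2500
f(1y,2y) = ((9299/10000)/(2147/2500) − 1)/(1) = 711/8588 ≈ 8.2790%

step 1 [0.5y] swap r/2=219/9781: DF=(1 − 219/9781·(0))/(1+219/9781) = 9781/10000 ≈ 0.978100
step 2 [1y] zero: DF = P = 9299/10000 ≈ 0.929900
step 3 [1.5y] zero: DF = P = 1781/2000 ≈ 0.890500
step 4 [2y] zero: DF = P = 2147/2500 ≈ 0.858800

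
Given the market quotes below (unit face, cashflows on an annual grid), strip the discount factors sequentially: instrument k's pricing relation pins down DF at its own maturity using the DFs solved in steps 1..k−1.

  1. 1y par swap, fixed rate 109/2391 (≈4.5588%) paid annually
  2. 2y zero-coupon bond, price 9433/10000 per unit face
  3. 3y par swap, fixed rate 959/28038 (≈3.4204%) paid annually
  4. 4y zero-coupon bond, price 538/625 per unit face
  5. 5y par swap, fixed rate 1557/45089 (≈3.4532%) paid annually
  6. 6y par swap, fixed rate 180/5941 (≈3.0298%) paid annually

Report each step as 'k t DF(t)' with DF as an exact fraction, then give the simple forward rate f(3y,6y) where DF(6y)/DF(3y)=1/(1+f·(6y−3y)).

step 1 [1y] swap r/1=109/2391: DF=(1 − 109/2391·(0))/(1+109/2391) = 2391/2500 ≈ 0.956400
step 2 [2y] zero: DF = P = 9433/10000 ≈ 0.943300
step 3 [3y] swap r/1=959/28038: DF=(1 − 959/28038·(0.956400+0.943300))/(1+959/28038) = 9041/10000 ≈ 0.904100
step 4 [4y] zero: DF = P = 538/625 ≈ 0.860800
step 5 [5y] swap r/1=1557/45089: DF=(1 − 1557/45089·(0.956400+0.943300+0.904100+0.860800))/(1+1557/45089) = 8443/10000 ≈ 0.844300
step 6 [6y] swap r/1=180/5941: DF=(1 − 180/5941·(0.956400+0.943300+0.904100+0.860800+0.844300))/(1+180/5941) = 419/500 ≈ 0.838000

1 1 2391/2500
2 2 9433/10000
3 3 9041/10000
4 4 538/625
5 5 8443/10000
6 6 419/500
f(3y,6y) = ((9041/10000)/(419/500) − 1)/(3) = 661/25140 ≈ 2.6293%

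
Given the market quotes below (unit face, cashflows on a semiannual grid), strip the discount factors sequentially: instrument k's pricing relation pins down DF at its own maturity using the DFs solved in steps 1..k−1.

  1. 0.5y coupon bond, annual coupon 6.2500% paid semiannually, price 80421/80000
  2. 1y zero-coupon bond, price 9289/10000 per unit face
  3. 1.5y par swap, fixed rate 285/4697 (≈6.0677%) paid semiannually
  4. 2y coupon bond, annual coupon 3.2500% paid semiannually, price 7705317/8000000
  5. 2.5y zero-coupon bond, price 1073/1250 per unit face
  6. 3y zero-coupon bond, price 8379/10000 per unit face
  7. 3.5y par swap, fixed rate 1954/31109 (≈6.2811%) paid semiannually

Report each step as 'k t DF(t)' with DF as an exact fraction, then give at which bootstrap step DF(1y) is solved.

step 1 [0.5y] bond c/2=1/32: DF=(80421/80000 − 1/32·(0))/(1+1/32) = 2437/2500 ≈ 0.974800
step 2 [1y] zero: DF = P = 9289/10000 ≈ 0.928900
step 3 [1.5y] swap r/2=285/9394: DF=(1 − 285/9394·(0.974800+0.928900))/(1+285/9394) = 1829/2000 ≈ 0.914500
step 4 [2y] bond c/2=13/800: DF=(7705317/8000000 − 13/800·(0.974800+0.928900+0.914500))/(1+13/800) = 9027/10000 ≈ 0.902700
step 5 [2.5y] zero: DF = P = 1073/1250 ≈ 0.858400
step 6 [3y] zero: DF = P = 8379/10000 ≈ 0.837900
step 7 [3.5y] swap r/2=977/31109: DF=(1 − 977/31109·(0.974800+0.928900+0.914500+0.902700+0.858400+0.837900))/(1+977/31109) = 4023/5000 ≈ 0.804600

1 1/2 2437/2500
2 1 9289/10000
3 3/2 1829/2000
4 2 9027/10000
5 5/2 1073/1250
6 3 8379/10000
7 7/2 4023/5000
DF(1y) is solved at step 2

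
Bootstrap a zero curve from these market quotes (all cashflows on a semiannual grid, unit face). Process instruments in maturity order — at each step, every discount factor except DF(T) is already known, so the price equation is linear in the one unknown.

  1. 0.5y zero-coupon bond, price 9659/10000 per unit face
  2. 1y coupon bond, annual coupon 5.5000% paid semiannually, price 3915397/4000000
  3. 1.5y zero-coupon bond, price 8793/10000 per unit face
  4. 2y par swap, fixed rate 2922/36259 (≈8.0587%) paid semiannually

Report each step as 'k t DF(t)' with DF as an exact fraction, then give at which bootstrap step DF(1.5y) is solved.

1 1/2 9659/10000
2 1 2317/2500
3 3/2 8793/10000
4 2 8539/10000
DF(1.5y) is solved at step 3

step 1 [0.5y] zero: DF = P = 9659/10000 ≈ 0.965900
step 2 [1y] bond c/2=11/400: DF=(3915397/4000000 − 11/400·(0.965900))/(1+11/400) = 2317/2500 ≈ 0.926800
step 3 [1.5y] zero: DF = P = 8793/10000 ≈ 0.879300
step 4 [2y] swap r/2=1461/36259: DF=(1 − 1461/36259·(0.965900+0.926800+0.879300))/(1+1461/36259) = 8539/10000 ≈ 0.853900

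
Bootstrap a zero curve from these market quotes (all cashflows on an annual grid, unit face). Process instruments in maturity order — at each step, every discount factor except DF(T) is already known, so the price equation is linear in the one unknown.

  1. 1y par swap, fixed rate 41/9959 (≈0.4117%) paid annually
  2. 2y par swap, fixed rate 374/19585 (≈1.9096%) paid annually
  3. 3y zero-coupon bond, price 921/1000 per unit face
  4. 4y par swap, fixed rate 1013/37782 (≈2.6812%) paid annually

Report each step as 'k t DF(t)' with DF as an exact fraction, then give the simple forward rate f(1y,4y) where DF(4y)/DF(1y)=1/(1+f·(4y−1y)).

step 1 [1y] swap r/1=41/9959: DF=(1 − 41/9959·(0))/(1+41/9959) = 9959/10000 ≈ 0.995900
step 2 [2y] swap r/1=374/19585: DF=(1 − 374/19585·(0.995900))/(1+374/19585) = 4813/5000 ≈ 0.962600
step 3 [3y] zero: DF = P = 921/1000 ≈ 0.921000
step 4 [4y] swap r/1=1013/37782: DF=(1 − 1013/37782·(0.995900+0.962600+0.921000))/(1+1013/37782) = 8987/10000 ≈ 0.898700

1 1 9959/10000
2 2 4813/5000
3 3 921/1000
4 4 8987/10000
f(1y,4y) = ((9959/10000)/(8987/10000) − 1)/(3) = 324/8987 ≈ 3.6052%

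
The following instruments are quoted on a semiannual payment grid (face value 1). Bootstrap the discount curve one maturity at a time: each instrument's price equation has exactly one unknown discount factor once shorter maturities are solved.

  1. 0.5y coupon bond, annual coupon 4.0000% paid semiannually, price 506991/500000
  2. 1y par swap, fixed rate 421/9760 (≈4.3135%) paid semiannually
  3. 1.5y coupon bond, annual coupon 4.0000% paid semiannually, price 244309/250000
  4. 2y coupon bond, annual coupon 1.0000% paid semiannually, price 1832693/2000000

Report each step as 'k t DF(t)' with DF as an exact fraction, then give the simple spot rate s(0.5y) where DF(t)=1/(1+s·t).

1 1/2 9941/10000
2 1 9579/10000
3 3/2 4599/5000
4 2 359/400
s(0.5y) = (1/(9941/10000) − 1)/(1/2) = 118/9941 ≈ 1.1870%

step 1 [0.5y] bond c/2=1/50: DF=(506991/500000 − 1/50·(0))/(1+1/50) = 9941/10000 ≈ 0.994100
step 2 [1y] swap r/2=421/19520: DF=(1 − 421/19520·(0.994100))/(1+421/19520) = 9579/10000 ≈ 0.957900
step 3 [1.5y] bond c/2=1/50: DF=(244309/250000 − 1/50·(0.994100+0.957900))/(1+1/50) = 4599/5000 ≈ 0.919800
step 4 [2y] bond c/2=1/200: DF=(1832693/2000000 − 1/200·(0.994100+0.957900+0.919800))/(1+1/200) = 359/400 ≈ 0.897500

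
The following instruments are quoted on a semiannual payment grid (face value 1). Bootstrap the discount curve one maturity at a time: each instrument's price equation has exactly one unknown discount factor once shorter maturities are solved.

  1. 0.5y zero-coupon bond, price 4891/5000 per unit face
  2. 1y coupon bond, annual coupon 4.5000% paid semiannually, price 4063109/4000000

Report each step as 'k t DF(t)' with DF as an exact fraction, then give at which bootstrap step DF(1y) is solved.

step 1 [0.5y] zero: DF = P = 4891/5000 ≈ 0.978200
step 2 [1y] bond c/2=9/400: DF=(4063109/4000000 − 9/400·(0.978200))/(1+9/400) = 9719/10000 ≈ 0.971900

1 1/2 4891/5000
2 1 9719/10000
DF(1y) is solved at step 2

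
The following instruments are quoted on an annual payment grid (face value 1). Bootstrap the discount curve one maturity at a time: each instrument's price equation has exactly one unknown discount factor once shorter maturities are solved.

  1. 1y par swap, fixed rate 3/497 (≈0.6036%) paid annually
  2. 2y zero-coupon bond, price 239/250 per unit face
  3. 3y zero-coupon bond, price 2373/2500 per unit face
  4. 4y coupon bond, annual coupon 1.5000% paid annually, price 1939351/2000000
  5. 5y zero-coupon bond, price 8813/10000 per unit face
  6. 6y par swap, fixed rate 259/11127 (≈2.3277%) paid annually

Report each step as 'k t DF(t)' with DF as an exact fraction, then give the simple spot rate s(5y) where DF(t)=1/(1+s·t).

step 1 [1y] swap r/1=3/497: DF=(1 − 3/497·(0))/(1+3/497) = 497/500 ≈ 0.994000
step 2 [2y] zero: DF = P = 239/250 ≈ 0.956000
step 3 [3y] zero: DF = P = 2373/2500 ≈ 0.949200
step 4 [4y] bond c/1=3/200: DF=(1939351/2000000 − 3/200·(0.994000+0.956000+0.949200))/(1+3/200) = 73/80 ≈ 0.912500
step 5 [5y] zero: DF = P = 8813/10000 ≈ 0.881300
step 6 [6y] swap r/1=259/11127: DF=(1 − 259/11127·(0.994000+0.956000+0.949200+0.912500+0.881300))/(1+259/11127) = 1741/2000 ≈ 0.870500

1 1 497/500
2 2 239/250
3 3 2373/2500
4 4 73/80
5 5 8813/10000
6 6 1741/2000
s(5y) = (1/(8813/10000) − 1)/(5) = 1187/44065 ≈ 2.6937%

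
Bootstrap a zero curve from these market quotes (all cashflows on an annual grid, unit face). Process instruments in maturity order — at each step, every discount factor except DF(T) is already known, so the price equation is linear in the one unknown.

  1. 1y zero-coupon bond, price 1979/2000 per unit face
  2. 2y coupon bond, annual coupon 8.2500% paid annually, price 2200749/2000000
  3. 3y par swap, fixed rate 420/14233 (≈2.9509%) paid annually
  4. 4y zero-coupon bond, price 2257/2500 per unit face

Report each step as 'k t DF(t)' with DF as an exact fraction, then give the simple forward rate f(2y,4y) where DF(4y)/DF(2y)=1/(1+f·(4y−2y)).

1 1 1979/2000
2 2 9411/10000
3 3 229/250
4 4 2257/2500
f(2y,4y) = ((9411/10000)/(2257/2500) − 1)/(2) = 383/18056 ≈ 2.1212%

step 1 [1y] zero: DF = P = 1979/2000 ≈ 0.989500
step 2 [2y] bond c/1=33/400: DF=(2200749/2000000 − 33/400·(0.989500))/(1+33/400) = 9411/10000 ≈ 0.941100
step 3 [3y] swap r/1=420/14233: DF=(1 − 420/14233·(0.989500+0.941100))/(1+420/14233) = 229/250 ≈ 0.916000
step 4 [4y] zero: DF = P = 2257/2500 ≈ 0.902800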